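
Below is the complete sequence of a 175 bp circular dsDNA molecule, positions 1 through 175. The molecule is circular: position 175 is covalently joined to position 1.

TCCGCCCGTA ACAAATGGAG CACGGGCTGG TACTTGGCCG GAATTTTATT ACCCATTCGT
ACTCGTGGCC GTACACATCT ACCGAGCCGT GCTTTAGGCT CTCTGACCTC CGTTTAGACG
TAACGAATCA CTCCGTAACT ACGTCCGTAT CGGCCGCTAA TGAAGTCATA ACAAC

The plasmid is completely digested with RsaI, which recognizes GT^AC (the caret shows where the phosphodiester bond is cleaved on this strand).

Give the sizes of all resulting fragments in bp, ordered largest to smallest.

134, 29, 12 bp

RsaI sites (GTAC) start at positions 30, 59, 71.
RsaI cuts after base 2 of each site, so after positions 31, 60, 72.
Circular molecule, 3 cuts → 3 fragments:
  32–60 → 29 bp
  61–72 → 12 bp
  73–175 then 1–31 → 103 + 31 = 134 bp
Sorted largest to smallest: 134, 29, 12 bp.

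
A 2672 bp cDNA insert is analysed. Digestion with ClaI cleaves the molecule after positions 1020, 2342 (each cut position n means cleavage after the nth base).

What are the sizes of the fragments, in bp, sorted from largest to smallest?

1322, 1020, 330 bp

Linear molecule, 2 cuts → 3 fragments:
  1020 − 0 = 1020 bp
  2342 − 1020 = 1322 bp
  2672 − 2342 = 330 bp
Sorted largest to smallest: 1322, 1020, 330 bp.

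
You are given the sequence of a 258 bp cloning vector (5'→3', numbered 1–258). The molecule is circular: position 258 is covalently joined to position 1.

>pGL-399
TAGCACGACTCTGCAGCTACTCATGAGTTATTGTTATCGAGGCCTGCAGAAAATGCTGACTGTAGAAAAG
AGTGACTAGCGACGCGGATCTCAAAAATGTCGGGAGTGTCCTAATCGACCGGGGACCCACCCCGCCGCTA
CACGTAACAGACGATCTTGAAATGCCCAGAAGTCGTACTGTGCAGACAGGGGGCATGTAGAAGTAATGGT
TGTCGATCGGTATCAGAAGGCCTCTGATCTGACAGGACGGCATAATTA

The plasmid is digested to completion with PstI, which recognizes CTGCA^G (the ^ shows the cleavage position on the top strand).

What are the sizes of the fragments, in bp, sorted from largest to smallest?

225, 33 bp

PstI sites (CTGCAG) start at positions 11, 44.
PstI cuts after base 5 of each site (before the last base), so after positions 15, 48.
Circular molecule, 2 cuts → 2 fragments:
  16–48 → 33 bp
  49–258 then 1–15 → 210 + 15 = 225 bp
Sorted largest to smallest: 225, 33 bp.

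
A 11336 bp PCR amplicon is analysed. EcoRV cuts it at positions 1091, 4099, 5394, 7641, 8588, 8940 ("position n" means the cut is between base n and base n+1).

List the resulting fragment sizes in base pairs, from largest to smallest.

3008, 2396, 2247, 1295, 1091, 947, 352 bp

Linear molecule, 6 cuts → 7 fragments:
  1091 − 0 = 1091 bp
  4099 − 1091 = 3008 bp
  5394 − 4099 = 1295 bp
  7641 − 5394 = 2247 bp
  8588 − 7641 = 947 bp
  8940 − 8588 = 352 bp
  11336 − 8940 = 2396 bp
Sorted largest to smallest: 3008, 2396, 2247, 1295, 1091, 947, 352 bp.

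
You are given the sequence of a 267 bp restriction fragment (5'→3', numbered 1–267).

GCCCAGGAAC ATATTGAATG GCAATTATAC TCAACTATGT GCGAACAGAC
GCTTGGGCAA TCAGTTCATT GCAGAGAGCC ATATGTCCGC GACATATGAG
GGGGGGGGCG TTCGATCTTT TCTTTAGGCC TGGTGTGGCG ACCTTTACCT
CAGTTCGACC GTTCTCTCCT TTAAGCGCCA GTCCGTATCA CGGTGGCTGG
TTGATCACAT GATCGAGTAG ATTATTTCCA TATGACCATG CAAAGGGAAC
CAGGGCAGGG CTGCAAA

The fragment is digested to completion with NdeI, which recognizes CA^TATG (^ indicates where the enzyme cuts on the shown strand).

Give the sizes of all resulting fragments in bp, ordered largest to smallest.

NdeI sites (CATATG) start at positions 80, 93, 229.
NdeI cuts after base 2 of each site, so after positions 81, 94, 230.
Linear molecule, 3 cuts → 4 fragments:
  1–81 → 81 bp
  82–94 → 13 bp
  95–230 → 136 bp
  231–267 → 37 bp
Sorted largest to smallest: 136, 81, 37, 13 bp.

136, 81, 37, 13 bp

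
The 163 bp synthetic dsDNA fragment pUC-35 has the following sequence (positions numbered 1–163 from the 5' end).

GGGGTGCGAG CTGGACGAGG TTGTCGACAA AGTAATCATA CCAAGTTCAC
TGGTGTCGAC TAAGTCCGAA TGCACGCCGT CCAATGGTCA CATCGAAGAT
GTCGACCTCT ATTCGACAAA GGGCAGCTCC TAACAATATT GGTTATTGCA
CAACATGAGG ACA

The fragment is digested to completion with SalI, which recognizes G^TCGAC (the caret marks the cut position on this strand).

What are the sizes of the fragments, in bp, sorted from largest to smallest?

SalI sites (GTCGAC) start at positions 23, 55, 101.
SalI cuts after the first base of each site, so after positions 23, 55, 101.
Linear molecule, 3 cuts → 4 fragments:
  1–23 → 23 bp
  24–55 → 32 bp
  56–101 → 46 bp
  102–163 → 62 bp
Sorted largest to smallest: 62, 46, 32, 23 bp.

62, 46, 32, 23 bp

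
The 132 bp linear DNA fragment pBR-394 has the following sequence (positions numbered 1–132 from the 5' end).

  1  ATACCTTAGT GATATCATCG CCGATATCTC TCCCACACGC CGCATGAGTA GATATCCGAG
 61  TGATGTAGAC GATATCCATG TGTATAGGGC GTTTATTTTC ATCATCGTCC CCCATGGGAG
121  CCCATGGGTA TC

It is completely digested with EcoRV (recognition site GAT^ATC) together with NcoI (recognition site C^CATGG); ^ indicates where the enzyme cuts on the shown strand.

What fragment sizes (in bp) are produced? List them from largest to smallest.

39, 28, 20, 13, 12, 10, 10 bp

EcoRV sites (GATATC) start at positions 11, 23, 51, 71.
EcoRV cuts after base 3 of each site, so after positions 13, 25, 53, 73.
NcoI sites (CCATGG) start at positions 112, 122.
NcoI cuts after the first base of each site, so after positions 112, 122.
Combined cut positions: 13, 25, 53, 73, 112, 122.
Linear molecule, 6 cuts → 7 fragments:
  1–13 → 13 bp
  14–25 → 12 bp
  26–53 → 28 bp
  54–73 → 20 bp
  74–112 → 39 bp
  113–122 → 10 bp
  123–132 → 10 bp
Sorted largest to smallest: 39, 28, 20, 13, 12, 10, 10 bp.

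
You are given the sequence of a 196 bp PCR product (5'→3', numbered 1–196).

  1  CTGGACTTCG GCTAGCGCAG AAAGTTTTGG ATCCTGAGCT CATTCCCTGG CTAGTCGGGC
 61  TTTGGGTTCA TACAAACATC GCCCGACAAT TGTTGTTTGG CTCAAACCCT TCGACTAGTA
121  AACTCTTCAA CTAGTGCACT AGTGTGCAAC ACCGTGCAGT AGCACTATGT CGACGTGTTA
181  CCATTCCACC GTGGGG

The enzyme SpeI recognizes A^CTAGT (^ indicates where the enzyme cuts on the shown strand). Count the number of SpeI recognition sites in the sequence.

ACTAGT occurs starting at positions 114, 130, 138.
SpeI cuts at 3 sites.

3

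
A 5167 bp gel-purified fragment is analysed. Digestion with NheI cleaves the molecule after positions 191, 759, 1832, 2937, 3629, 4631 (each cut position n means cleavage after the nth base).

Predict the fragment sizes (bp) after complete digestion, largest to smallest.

Linear molecule, 6 cuts → 7 fragments:
  191 − 0 = 191 bp
  759 − 191 = 568 bp
  1832 − 759 = 1073 bp
  2937 − 1832 = 1105 bp
  3629 − 2937 = 692 bp
  4631 − 3629 = 1002 bp
  5167 − 4631 = 536 bp
Sorted largest to smallest: 1105, 1073, 1002, 692, 568, 536, 191 bp.

1105, 1073, 1002, 692, 568, 536, 191 bp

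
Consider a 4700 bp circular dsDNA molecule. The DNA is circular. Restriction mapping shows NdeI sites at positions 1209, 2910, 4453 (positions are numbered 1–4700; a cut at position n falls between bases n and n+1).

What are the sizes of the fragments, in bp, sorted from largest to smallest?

Circular molecule, 3 cuts → 3 fragments:
  2910 − 1209 = 1701 bp
  4453 − 2910 = 1543 bp
  wrap: 4700 − 4453 + 1209 = 1456 bp
Sorted largest to smallest: 1701, 1543, 1456 bp.

1701, 1543, 1456 bp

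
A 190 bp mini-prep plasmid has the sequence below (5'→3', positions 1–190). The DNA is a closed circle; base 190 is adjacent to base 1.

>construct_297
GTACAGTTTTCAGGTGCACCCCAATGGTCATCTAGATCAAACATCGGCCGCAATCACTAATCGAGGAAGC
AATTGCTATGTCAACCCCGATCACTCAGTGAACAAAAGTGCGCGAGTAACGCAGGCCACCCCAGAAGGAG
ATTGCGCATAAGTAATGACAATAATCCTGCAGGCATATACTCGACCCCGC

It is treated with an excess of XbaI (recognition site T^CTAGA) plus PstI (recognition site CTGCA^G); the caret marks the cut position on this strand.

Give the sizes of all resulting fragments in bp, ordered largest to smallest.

140, 50 bp

The XbaI site (TCTAGA) starts at position 31.
XbaI cuts after the first base of each site, so after position 31.
The PstI site (CTGCAG) starts at position 167.
PstI cuts after base 5 of each site (before the last base), so after position 171.
Combined cut positions: 31, 171.
Circular molecule, 2 cuts → 2 fragments:
  32–171 → 140 bp
  172–190 then 1–31 → 19 + 31 = 50 bp
Sorted largest to smallest: 140, 50 bp.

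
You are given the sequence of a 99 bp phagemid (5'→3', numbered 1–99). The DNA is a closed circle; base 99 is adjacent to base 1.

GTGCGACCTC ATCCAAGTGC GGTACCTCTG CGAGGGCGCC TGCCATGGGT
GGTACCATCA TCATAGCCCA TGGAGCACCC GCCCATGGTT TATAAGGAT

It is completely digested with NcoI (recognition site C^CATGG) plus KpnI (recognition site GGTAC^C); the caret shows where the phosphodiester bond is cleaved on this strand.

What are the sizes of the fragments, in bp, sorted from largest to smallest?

41, 18, 15, 13, 12 bp

NcoI sites (CCATGG) start at positions 43, 68, 83.
NcoI cuts after the first base of each site, so after positions 43, 68, 83.
KpnI sites (GGTACC) start at positions 21, 51.
KpnI cuts after base 5 of each site (before the last base), so after positions 25, 55.
Combined cut positions: 25, 43, 55, 68, 83.
Circular molecule, 5 cuts → 5 fragments:
  26–43 → 18 bp
  44–55 → 12 bp
  56–68 → 13 bp
  69–83 → 15 bp
  84–99 then 1–25 → 16 + 25 = 41 bp
Sorted largest to smallest: 41, 18, 15, 13, 12 bp.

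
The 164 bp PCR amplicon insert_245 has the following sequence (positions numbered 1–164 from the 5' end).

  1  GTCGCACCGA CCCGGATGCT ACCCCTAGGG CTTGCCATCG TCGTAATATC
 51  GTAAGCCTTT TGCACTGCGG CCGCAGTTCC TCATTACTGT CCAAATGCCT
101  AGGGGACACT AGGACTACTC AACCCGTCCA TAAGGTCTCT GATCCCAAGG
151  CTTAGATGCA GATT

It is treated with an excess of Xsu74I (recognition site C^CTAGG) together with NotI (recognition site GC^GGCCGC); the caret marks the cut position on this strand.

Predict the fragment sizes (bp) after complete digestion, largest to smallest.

Xsu74I sites (CCTAGG) start at positions 24, 98.
Xsu74I cuts after the first base of each site, so after positions 24, 98.
The NotI site (GCGGCCGC) starts at position 67.
NotI cuts after base 2 of each site, so after position 68.
Combined cut positions: 24, 68, 98.
Linear molecule, 3 cuts → 4 fragments:
  1–24 → 24 bp
  25–68 → 44 bp
  69–98 → 30 bp
  99–164 → 66 bp
Sorted largest to smallest: 66, 44, 30, 24 bp.

66, 44, 30, 24 bp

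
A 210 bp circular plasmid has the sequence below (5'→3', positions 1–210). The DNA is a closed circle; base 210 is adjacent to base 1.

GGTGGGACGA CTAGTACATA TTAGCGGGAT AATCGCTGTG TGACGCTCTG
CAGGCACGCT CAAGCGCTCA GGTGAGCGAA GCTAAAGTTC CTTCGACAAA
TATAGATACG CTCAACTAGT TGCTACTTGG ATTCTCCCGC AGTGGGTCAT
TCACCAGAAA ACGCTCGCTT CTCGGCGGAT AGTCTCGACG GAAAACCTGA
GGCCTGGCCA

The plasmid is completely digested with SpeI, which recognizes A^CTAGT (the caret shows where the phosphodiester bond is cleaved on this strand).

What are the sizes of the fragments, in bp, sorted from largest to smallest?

SpeI sites (ACTAGT) start at positions 10, 115.
SpeI cuts after the first base of each site, so after positions 10, 115.
Circular molecule, 2 cuts → 2 fragments:
  11–115 → 105 bp
  116–210 then 1–10 → 95 + 10 = 105 bp
Sorted largest to smallest: 105, 105 bp.

105, 105 bp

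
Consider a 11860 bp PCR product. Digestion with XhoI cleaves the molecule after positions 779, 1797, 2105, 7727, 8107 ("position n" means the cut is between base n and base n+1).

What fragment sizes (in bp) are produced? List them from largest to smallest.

Linear molecule, 5 cuts → 6 fragments:
  779 − 0 = 779 bp
  1797 − 779 = 1018 bp
  2105 − 1797 = 308 bp
  7727 − 2105 = 5622 bp
  8107 − 7727 = 380 bp
  11860 − 8107 = 3753 bp
Sorted largest to smallest: 5622, 3753, 1018, 779, 380, 308 bp.

5622, 3753, 1018, 779, 380, 308 bp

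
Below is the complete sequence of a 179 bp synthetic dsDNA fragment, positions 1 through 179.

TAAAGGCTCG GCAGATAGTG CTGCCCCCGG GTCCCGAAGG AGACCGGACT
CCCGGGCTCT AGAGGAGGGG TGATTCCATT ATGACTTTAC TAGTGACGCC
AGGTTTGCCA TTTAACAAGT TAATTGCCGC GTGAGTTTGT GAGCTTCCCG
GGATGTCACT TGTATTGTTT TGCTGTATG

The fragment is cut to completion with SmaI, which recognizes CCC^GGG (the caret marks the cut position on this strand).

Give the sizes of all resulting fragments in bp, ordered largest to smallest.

96, 30, 28, 25 bp

SmaI sites (CCCGGG) start at positions 26, 51, 147.
SmaI cuts after base 3 of each site, so after positions 28, 53, 149.
Linear molecule, 3 cuts → 4 fragments:
  1–28 → 28 bp
  29–53 → 25 bp
  54–149 → 96 bp
  150–179 → 30 bp
Sorted largest to smallest: 96, 30, 28, 25 bp.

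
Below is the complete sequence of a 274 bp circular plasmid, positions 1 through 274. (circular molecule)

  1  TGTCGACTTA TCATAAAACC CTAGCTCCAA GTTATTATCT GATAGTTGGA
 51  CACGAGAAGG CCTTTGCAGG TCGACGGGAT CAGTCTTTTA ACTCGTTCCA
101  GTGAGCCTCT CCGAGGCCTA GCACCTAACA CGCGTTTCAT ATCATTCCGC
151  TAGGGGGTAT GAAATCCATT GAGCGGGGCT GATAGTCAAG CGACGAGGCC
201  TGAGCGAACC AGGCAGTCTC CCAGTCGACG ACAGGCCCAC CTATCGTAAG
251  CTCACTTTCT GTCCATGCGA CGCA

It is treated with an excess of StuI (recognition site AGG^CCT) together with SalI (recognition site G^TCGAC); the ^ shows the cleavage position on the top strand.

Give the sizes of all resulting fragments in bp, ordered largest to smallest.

82, 58, 52, 46, 26, 10 bp

StuI sites (AGGCCT) start at positions 58, 114, 196.
StuI cuts after base 3 of each site, so after positions 60, 116, 198.
SalI sites (GTCGAC) start at positions 2, 70, 224.
SalI cuts after the first base of each site, so after positions 2, 70, 224.
Combined cut positions: 2, 60, 70, 116, 198, 224.
Circular molecule, 6 cuts → 6 fragments:
  3–60 → 58 bp
  61–70 → 10 bp
  71–116 → 46 bp
  117–198 → 82 bp
  199–224 → 26 bp
  225–274 then 1–2 → 50 + 2 = 52 bp
Sorted largest to smallest: 82, 58, 52, 46, 26, 10 bp.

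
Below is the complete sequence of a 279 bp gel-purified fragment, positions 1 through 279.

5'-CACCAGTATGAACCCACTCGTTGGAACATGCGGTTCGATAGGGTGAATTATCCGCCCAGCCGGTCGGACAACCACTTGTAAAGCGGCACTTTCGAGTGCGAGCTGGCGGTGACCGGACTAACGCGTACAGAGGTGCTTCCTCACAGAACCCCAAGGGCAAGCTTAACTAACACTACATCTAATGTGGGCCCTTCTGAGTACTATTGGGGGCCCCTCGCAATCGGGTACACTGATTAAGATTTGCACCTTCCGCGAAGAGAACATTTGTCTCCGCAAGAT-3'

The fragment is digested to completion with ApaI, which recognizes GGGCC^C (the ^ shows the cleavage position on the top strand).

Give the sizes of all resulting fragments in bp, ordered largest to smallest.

190, 67, 22 bp

ApaI sites (GGGCCC) start at positions 186, 208.
ApaI cuts after base 5 of each site (before the last base), so after positions 190, 212.
Linear molecule, 2 cuts → 3 fragments:
  1–190 → 190 bp
  191–212 → 22 bp
  213–279 → 67 bp
Sorted largest to smallest: 190, 67, 22 bp.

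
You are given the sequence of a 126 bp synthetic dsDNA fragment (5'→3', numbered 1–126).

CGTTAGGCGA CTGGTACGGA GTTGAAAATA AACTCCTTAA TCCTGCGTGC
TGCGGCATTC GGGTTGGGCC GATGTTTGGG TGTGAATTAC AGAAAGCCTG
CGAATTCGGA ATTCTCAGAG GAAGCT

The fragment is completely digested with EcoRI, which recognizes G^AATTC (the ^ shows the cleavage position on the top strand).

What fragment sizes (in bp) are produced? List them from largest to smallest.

EcoRI sites (GAATTC) start at positions 102, 109.
EcoRI cuts after the first base of each site, so after positions 102, 109.
Linear molecule, 2 cuts → 3 fragments:
  1–102 → 102 bp
  103–109 → 7 bp
  110–126 → 17 bp
Sorted largest to smallest: 102, 17, 7 bp.

102, 17, 7 bp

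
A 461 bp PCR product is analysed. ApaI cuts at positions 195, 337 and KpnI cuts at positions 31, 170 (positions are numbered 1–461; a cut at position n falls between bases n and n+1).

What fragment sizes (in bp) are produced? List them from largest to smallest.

Combined cut positions (sorted): 31, 170, 195, 337.
Linear molecule, 4 cuts → 5 fragments:
  31 − 0 = 31 bp
  170 − 31 = 139 bp
  195 − 170 = 25 bp
  337 − 195 = 142 bp
  461 − 337 = 124 bp
Sorted largest to smallest: 142, 139, 124, 31, 25 bp.

142, 139, 124, 31, 25 bp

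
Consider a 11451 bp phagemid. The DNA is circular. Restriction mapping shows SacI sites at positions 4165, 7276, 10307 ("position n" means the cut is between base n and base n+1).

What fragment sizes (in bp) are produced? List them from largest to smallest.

Circular molecule, 3 cuts → 3 fragments:
  7276 − 4165 = 3111 bp
  10307 − 7276 = 3031 bp
  wrap: 11451 − 10307 + 4165 = 5309 bp
Sorted largest to smallest: 5309, 3111, 3031 bp.

5309, 3111, 3031 bp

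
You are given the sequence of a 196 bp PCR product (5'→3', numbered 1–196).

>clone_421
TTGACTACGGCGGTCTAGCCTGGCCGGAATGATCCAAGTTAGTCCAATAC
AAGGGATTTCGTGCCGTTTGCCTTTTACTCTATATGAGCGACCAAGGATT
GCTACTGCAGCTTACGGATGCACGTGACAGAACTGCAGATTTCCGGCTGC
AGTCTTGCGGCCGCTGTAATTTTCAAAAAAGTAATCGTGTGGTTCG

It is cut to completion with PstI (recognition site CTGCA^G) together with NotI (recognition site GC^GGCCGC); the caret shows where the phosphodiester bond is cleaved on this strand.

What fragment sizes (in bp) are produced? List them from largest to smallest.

109, 38, 28, 14, 7 bp

PstI sites (CTGCAG) start at positions 105, 133, 147.
PstI cuts after base 5 of each site (before the last base), so after positions 109, 137, 151.
The NotI site (GCGGCCGC) starts at position 157.
NotI cuts after base 2 of each site, so after position 158.
Combined cut positions: 109, 137, 151, 158.
Linear molecule, 4 cuts → 5 fragments:
  1–109 → 109 bp
  110–137 → 28 bp
  138–151 → 14 bp
  152–158 → 7 bp
  159–196 → 38 bp
Sorted largest to smallest: 109, 38, 28, 14, 7 bp.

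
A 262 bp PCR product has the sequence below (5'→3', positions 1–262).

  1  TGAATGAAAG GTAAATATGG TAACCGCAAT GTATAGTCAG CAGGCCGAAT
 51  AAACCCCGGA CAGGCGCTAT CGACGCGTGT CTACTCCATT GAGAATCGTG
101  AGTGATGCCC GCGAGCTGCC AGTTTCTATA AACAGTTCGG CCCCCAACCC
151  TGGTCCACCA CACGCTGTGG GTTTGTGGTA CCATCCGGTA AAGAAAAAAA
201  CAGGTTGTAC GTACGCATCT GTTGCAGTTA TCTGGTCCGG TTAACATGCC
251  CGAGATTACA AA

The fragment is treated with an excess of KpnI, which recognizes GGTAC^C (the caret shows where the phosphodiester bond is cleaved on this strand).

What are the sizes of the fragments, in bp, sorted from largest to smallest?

181, 81 bp

The KpnI site (GGTACC) starts at position 177.
KpnI cuts after base 5 of each site (before the last base), so after position 181.
Linear molecule, 1 cut → 2 fragments:
  1–181 → 181 bp
  182–262 → 81 bp
Sorted largest to smallest: 181, 81 bp.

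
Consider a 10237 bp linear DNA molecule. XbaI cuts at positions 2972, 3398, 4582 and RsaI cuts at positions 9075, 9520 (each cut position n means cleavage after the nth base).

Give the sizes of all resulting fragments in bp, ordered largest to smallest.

4493, 2972, 1184, 717, 445, 426 bp

Combined cut positions (sorted): 2972, 3398, 4582, 9075, 9520.
Linear molecule, 5 cuts → 6 fragments:
  2972 − 0 = 2972 bp
  3398 − 2972 = 426 bp
  4582 − 3398 = 1184 bp
  9075 − 4582 = 4493 bp
  9520 − 9075 = 445 bp
  10237 − 9520 = 717 bp
Sorted largest to smallest: 4493, 2972, 1184, 717, 445, 426 bp.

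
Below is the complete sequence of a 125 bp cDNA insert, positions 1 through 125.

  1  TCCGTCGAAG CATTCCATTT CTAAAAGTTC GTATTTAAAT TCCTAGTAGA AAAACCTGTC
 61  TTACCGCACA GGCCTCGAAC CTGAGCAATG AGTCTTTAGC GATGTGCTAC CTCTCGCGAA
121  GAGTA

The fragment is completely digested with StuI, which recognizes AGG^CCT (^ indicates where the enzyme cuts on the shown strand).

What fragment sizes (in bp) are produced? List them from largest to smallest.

The StuI site (AGGCCT) starts at position 70.
StuI cuts after base 3 of each site, so after position 72.
Linear molecule, 1 cut → 2 fragments:
  1–72 → 72 bp
  73–125 → 53 bp
Sorted largest to smallest: 72, 53 bp.

72, 53 bp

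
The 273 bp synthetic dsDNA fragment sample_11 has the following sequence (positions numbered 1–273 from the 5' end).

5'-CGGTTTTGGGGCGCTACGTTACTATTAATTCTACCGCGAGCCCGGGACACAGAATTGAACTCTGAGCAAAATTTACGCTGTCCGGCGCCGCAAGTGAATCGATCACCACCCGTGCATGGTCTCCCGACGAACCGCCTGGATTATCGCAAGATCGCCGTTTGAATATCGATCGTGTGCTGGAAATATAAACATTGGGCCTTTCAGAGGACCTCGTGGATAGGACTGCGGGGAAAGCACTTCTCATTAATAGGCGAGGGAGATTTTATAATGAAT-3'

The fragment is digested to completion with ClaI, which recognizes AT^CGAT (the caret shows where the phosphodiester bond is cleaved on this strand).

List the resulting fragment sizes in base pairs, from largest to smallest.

ClaI sites (ATCGAT) start at positions 98, 165.
ClaI cuts after base 2 of each site, so after positions 99, 166.
Linear molecule, 2 cuts → 3 fragments:
  1–99 → 99 bp
  100–166 → 67 bp
  167–273 → 107 bp
Sorted largest to smallest: 107, 99, 67 bp.

107, 99, 67 bp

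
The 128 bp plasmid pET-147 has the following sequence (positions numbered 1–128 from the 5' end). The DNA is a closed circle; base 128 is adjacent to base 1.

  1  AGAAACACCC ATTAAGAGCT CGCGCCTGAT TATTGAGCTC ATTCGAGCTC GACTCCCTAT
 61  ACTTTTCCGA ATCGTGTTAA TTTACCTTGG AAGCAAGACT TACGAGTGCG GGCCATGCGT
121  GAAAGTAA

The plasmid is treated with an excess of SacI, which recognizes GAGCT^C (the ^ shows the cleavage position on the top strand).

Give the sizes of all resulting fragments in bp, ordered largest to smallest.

99, 19, 10 bp

SacI sites (GAGCTC) start at positions 16, 35, 45.
SacI cuts after base 5 of each site (before the last base), so after positions 20, 39, 49.
Circular molecule, 3 cuts → 3 fragments:
  21–39 → 19 bp
  40–49 → 10 bp
  50–128 then 1–20 → 79 + 20 = 99 bp
Sorted largest to smallest: 99, 19, 10 bp.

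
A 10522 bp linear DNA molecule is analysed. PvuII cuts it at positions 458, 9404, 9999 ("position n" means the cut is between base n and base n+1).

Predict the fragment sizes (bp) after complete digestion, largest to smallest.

8946, 595, 523, 458 bp

Linear molecule, 3 cuts → 4 fragments:
  458 − 0 = 458 bp
  9404 − 458 = 8946 bp
  9999 − 9404 = 595 bp
  10522 − 9999 = 523 bp
Sorted largest to smallest: 8946, 595, 523, 458 bp.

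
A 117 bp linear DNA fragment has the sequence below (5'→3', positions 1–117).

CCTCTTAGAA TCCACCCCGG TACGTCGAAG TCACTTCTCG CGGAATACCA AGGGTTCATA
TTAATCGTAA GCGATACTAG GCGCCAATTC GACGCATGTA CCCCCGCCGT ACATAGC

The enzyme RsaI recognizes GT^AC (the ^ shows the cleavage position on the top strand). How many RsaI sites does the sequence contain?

3

GTAC occurs starting at positions 20, 98, 109.
RsaI cuts at 3 sites.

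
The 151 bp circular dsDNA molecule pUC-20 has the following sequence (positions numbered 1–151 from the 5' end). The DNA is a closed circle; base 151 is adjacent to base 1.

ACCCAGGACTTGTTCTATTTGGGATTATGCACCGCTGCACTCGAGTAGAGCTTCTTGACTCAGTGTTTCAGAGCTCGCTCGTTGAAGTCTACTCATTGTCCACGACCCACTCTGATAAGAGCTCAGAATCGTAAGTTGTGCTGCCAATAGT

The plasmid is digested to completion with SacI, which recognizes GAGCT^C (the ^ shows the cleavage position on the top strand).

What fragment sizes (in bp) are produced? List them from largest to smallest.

103, 48 bp

SacI sites (GAGCTC) start at positions 71, 119.
SacI cuts after base 5 of each site (before the last base), so after positions 75, 123.
Circular molecule, 2 cuts → 2 fragments:
  76–123 → 48 bp
  124–151 then 1–75 → 28 + 75 = 103 bp
Sorted largest to smallest: 103, 48 bp.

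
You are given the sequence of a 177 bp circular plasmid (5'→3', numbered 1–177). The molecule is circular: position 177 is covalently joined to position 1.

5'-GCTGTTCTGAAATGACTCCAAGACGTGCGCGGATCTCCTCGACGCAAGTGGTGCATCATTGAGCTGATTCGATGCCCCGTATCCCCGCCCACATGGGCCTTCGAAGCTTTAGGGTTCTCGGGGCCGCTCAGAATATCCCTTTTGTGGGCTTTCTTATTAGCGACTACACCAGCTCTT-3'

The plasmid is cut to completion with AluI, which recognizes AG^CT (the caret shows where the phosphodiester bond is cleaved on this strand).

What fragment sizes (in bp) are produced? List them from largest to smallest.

68, 66, 43 bp

AluI sites (AGCT) start at positions 62, 105, 171.
AluI cuts after base 2 of each site, so after positions 63, 106, 172.
Circular molecule, 3 cuts → 3 fragments:
  64–106 → 43 bp
  107–172 → 66 bp
  173–177 then 1–63 → 5 + 63 = 68 bp
Sorted largest to smallest: 68, 66, 43 bp.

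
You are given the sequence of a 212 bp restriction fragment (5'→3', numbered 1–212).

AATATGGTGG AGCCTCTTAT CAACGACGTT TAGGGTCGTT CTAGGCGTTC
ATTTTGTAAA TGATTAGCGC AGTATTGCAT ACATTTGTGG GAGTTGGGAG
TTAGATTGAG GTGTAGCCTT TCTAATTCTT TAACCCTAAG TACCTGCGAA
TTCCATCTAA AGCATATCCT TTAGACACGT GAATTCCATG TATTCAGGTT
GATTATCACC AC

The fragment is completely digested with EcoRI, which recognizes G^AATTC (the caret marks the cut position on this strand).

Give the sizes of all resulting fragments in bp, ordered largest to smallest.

148, 33, 31 bp

EcoRI sites (GAATTC) start at positions 148, 181.
EcoRI cuts after the first base of each site, so after positions 148, 181.
Linear molecule, 2 cuts → 3 fragments:
  1–148 → 148 bp
  149–181 → 33 bp
  182–212 → 31 bp
Sorted largest to smallest: 148, 33, 31 bp.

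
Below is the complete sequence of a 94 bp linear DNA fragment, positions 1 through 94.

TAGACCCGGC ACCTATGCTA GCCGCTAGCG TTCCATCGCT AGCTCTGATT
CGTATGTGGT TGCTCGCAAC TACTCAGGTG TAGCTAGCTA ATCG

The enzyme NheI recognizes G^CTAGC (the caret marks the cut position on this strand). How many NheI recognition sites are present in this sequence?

GCTAGC occurs starting at positions 17, 24, 38, 83.
NheI cuts at 4 sites.

4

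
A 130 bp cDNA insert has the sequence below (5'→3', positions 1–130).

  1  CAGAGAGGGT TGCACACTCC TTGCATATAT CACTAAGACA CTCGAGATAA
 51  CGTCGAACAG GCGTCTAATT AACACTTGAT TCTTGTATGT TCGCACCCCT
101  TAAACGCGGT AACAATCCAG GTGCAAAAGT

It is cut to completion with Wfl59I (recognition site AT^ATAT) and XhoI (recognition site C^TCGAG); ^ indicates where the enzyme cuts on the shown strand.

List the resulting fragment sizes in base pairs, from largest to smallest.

89, 26, 15 bp

The Wfl59I site (ATATAT) starts at position 25.
Wfl59I cuts after base 2 of each site, so after position 26.
The XhoI site (CTCGAG) starts at position 41.
XhoI cuts after the first base of each site, so after position 41.
Combined cut positions: 26, 41.
Linear molecule, 2 cuts → 3 fragments:
  1–26 → 26 bp
  27–41 → 15 bp
  42–130 → 89 bp
Sorted largest to smallest: 89, 26, 15 bp.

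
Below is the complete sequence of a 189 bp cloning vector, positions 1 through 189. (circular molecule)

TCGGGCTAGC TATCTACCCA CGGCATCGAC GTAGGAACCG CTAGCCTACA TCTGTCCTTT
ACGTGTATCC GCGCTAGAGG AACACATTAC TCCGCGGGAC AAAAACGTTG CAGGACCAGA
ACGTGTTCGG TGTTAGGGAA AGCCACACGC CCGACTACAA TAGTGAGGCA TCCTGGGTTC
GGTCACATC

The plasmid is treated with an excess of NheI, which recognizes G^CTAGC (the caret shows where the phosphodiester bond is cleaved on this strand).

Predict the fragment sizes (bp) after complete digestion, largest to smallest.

NheI sites (GCTAGC) start at positions 5, 40.
NheI cuts after the first base of each site, so after positions 5, 40.
Circular molecule, 2 cuts → 2 fragments:
  6–40 → 35 bp
  41–189 then 1–5 → 149 + 5 = 154 bp
Sorted largest to smallest: 154, 35 bp.

154, 35 bp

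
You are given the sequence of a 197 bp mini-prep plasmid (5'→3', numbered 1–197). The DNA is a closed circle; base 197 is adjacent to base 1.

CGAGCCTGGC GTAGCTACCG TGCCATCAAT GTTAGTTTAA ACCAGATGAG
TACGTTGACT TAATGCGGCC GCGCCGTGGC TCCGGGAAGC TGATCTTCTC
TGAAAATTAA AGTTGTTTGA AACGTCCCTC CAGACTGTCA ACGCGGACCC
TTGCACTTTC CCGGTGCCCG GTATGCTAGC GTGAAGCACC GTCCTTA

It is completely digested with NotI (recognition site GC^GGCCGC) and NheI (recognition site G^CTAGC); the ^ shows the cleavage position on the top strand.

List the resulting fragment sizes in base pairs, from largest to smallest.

109, 88 bp

The NotI site (GCGGCCGC) starts at position 65.
NotI cuts after base 2 of each site, so after position 66.
The NheI site (GCTAGC) starts at position 175.
NheI cuts after the first base of each site, so after position 175.
Combined cut positions: 66, 175.
Circular molecule, 2 cuts → 2 fragments:
  67–175 → 109 bp
  176–197 then 1–66 → 22 + 66 = 88 bp
Sorted largest to smallest: 109, 88 bp.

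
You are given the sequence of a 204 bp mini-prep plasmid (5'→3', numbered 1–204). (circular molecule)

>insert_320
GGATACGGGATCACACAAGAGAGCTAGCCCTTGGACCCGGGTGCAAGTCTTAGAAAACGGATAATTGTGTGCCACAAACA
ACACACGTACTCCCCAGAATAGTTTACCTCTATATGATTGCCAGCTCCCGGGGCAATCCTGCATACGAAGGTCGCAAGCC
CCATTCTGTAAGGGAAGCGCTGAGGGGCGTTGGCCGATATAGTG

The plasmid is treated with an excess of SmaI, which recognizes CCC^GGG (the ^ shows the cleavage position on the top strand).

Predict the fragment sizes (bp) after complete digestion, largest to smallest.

113, 91 bp

SmaI sites (CCCGGG) start at positions 36, 127.
SmaI cuts after base 3 of each site, so after positions 38, 129.
Circular molecule, 2 cuts → 2 fragments:
  39–129 → 91 bp
  130–204 then 1–38 → 75 + 38 = 113 bp
Sorted largest to smallest: 113, 91 bp.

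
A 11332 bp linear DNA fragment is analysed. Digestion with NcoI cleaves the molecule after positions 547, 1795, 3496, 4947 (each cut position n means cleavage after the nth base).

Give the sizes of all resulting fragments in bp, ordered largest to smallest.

Linear molecule, 4 cuts → 5 fragments:
  547 − 0 = 547 bp
  1795 − 547 = 1248 bp
  3496 − 1795 = 1701 bp
  4947 − 3496 = 1451 bp
  11332 − 4947 = 6385 bp
Sorted largest to smallest: 6385, 1701, 1451, 1248, 547 bp.

6385, 1701, 1451, 1248, 547 bp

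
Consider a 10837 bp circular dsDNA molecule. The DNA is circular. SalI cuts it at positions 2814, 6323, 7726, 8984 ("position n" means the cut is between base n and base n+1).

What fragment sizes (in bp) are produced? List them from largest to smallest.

4667, 3509, 1403, 1258 bp

Circular molecule, 4 cuts → 4 fragments:
  6323 − 2814 = 3509 bp
  7726 − 6323 = 1403 bp
  8984 − 7726 = 1258 bp
  wrap: 10837 − 8984 + 2814 = 4667 bp
Sorted largest to smallest: 4667, 3509, 1403, 1258 bp.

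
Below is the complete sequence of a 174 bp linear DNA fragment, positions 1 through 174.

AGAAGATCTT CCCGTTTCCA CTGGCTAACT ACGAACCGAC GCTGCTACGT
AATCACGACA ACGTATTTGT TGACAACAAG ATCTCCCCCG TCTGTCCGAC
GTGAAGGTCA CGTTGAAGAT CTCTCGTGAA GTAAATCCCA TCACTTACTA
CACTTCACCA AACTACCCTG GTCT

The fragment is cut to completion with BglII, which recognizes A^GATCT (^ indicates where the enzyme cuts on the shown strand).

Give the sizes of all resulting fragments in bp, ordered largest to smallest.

BglII sites (AGATCT) start at positions 4, 79, 117.
BglII cuts after the first base of each site, so after positions 4, 79, 117.
Linear molecule, 3 cuts → 4 fragments:
  1–4 → 4 bp
  5–79 → 75 bp
  80–117 → 38 bp
  118–174 → 57 bp
Sorted largest to smallest: 75, 57, 38, 4 bp.

75, 57, 38, 4 bp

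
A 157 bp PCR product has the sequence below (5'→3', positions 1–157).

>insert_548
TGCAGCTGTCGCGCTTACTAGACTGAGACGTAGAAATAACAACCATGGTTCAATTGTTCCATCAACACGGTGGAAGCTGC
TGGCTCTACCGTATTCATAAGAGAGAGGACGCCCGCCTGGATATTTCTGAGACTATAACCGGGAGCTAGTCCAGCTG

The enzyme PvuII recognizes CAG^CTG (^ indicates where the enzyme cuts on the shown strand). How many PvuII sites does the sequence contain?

2

CAGCTG occurs starting at positions 3, 152.
PvuII cuts at 2 sites.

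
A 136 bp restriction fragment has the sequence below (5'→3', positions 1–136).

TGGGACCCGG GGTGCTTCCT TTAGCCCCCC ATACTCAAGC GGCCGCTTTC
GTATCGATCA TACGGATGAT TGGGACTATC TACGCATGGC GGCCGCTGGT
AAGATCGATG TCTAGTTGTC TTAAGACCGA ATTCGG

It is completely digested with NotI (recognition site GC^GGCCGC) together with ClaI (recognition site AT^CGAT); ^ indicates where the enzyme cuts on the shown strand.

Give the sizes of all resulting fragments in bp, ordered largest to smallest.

40, 36, 31, 15, 14 bp

NotI sites (GCGGCCGC) start at positions 39, 89.
NotI cuts after base 2 of each site, so after positions 40, 90.
ClaI sites (ATCGAT) start at positions 53, 104.
ClaI cuts after base 2 of each site, so after positions 54, 105.
Combined cut positions: 40, 54, 90, 105.
Linear molecule, 4 cuts → 5 fragments:
  1–40 → 40 bp
  41–54 → 14 bp
  55–90 → 36 bp
  91–105 → 15 bp
  106–136 → 31 bp
Sorted largest to smallest: 40, 36, 31, 15, 14 bp.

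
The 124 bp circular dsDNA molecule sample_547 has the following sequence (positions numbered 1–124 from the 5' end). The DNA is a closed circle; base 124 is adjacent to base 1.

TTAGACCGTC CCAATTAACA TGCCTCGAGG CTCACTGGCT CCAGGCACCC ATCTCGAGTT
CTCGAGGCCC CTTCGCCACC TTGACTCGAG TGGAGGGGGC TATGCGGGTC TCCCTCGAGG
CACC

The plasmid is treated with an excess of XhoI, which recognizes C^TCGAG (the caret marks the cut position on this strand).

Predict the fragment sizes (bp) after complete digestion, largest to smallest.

34, 29, 29, 24, 8 bp

XhoI sites (CTCGAG) start at positions 24, 53, 61, 85, 114.
XhoI cuts after the first base of each site, so after positions 24, 53, 61, 85, 114.
Circular molecule, 5 cuts → 5 fragments:
  25–53 → 29 bp
  54–61 → 8 bp
  62–85 → 24 bp
  86–114 → 29 bp
  115–124 then 1–24 → 10 + 24 = 34 bp
Sorted largest to smallest: 34, 29, 29, 24, 8 bp.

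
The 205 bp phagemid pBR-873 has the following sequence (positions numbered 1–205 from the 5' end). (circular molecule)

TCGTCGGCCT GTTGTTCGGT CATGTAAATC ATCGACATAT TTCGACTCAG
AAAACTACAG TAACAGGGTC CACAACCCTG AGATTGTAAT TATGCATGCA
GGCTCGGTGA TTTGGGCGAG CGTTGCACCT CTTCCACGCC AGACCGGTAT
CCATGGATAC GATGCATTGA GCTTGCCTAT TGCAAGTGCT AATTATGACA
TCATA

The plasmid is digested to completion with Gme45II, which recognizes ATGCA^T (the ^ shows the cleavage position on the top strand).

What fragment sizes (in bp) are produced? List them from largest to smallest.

135, 70 bp

Gme45II sites (ATGCAT) start at positions 92, 162.
Gme45II cuts after base 5 of each site (before the last base), so after positions 96, 166.
Circular molecule, 2 cuts → 2 fragments:
  97–166 → 70 bp
  167–205 then 1–96 → 39 + 96 = 135 bp
Sorted largest to smallest: 135, 70 bp.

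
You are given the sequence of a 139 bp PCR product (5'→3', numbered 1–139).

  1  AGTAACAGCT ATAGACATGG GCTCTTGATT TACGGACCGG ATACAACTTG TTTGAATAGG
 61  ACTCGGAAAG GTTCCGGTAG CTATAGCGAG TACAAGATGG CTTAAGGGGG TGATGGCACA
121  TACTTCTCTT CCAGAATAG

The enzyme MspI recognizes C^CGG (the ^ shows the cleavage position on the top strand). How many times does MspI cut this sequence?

CCGG occurs starting at positions 37, 74.
MspI cuts at 2 sites.

2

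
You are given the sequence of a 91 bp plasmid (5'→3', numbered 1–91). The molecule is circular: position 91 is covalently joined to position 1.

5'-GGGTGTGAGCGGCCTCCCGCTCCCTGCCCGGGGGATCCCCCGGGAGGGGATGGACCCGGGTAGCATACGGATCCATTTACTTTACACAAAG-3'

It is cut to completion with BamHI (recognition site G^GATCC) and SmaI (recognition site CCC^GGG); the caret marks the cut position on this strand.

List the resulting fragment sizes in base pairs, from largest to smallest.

BamHI sites (GGATCC) start at positions 33, 69.
BamHI cuts after the first base of each site, so after positions 33, 69.
SmaI sites (CCCGGG) start at positions 27, 39, 55.
SmaI cuts after base 3 of each site, so after positions 29, 41, 57.
Combined cut positions: 29, 33, 41, 57, 69.
Circular molecule, 5 cuts → 5 fragments:
  30–33 → 4 bp
  34–41 → 8 bp
  42–57 → 16 bp
  58–69 → 12 bp
  70–91 then 1–29 → 22 + 29 = 51 bp
Sorted largest to smallest: 51, 16, 12, 8, 4 bp.

51, 16, 12, 8, 4 bp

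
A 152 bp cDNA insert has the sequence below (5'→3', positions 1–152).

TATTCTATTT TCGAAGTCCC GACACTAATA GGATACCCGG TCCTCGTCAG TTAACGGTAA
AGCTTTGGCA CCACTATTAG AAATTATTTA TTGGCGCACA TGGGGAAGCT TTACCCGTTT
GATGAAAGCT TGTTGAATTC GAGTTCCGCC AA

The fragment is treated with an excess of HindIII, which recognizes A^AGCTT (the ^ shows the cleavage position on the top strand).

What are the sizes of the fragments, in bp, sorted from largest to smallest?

60, 46, 26, 20 bp

HindIII sites (AAGCTT) start at positions 60, 106, 126.
HindIII cuts after the first base of each site, so after positions 60, 106, 126.
Linear molecule, 3 cuts → 4 fragments:
  1–60 → 60 bp
  61–106 → 46 bp
  107–126 → 20 bp
  127–152 → 26 bp
Sorted largest to smallest: 60, 46, 26, 20 bp.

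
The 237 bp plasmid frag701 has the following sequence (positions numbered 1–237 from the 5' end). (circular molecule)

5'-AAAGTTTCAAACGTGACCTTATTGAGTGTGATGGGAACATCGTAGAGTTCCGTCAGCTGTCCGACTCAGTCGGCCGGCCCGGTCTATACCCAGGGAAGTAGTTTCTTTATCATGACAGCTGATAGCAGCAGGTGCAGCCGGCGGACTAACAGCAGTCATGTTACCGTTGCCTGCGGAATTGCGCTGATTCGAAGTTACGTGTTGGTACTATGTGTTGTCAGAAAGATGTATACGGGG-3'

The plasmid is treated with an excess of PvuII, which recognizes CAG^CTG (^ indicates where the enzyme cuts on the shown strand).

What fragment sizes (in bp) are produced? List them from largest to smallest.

175, 62 bp

PvuII sites (CAGCTG) start at positions 54, 116.
PvuII cuts after base 3 of each site, so after positions 56, 118.
Circular molecule, 2 cuts → 2 fragments:
  57–118 → 62 bp
  119–237 then 1–56 → 119 + 56 = 175 bp
Sorted largest to smallest: 175, 62 bp.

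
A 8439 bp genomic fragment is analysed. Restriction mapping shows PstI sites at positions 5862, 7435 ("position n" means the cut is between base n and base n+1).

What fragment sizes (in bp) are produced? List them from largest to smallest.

5862, 1573, 1004 bp

Linear molecule, 2 cuts → 3 fragments:
  5862 − 0 = 5862 bp
  7435 − 5862 = 1573 bp
  8439 − 7435 = 1004 bp
Sorted largest to smallest: 5862, 1573, 1004 bp.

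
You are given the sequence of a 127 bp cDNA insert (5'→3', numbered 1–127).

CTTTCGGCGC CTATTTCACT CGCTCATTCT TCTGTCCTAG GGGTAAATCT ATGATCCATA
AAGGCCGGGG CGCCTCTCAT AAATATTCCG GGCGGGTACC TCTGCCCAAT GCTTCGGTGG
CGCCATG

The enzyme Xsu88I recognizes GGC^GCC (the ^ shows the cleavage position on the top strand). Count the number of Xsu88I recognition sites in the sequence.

GGCGCC occurs starting at positions 6, 69, 119.
Xsu88I cuts at 3 sites.

3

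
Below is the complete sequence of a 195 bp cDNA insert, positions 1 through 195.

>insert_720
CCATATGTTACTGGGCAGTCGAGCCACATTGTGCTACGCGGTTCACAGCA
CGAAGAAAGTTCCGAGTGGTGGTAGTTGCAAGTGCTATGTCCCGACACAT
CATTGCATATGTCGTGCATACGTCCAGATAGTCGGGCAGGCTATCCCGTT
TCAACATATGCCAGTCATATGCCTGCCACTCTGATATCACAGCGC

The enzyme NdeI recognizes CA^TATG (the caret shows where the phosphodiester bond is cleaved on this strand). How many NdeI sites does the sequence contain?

4

CATATG occurs starting at positions 2, 106, 155, 166.
NdeI cuts at 4 sites.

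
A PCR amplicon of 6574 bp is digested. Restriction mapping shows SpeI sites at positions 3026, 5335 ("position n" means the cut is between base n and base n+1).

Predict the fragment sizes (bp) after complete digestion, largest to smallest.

3026, 2309, 1239 bp

Linear molecule, 2 cuts → 3 fragments:
  3026 − 0 = 3026 bp
  5335 − 3026 = 2309 bp
  6574 − 5335 = 1239 bp
Sorted largest to smallest: 3026, 2309, 1239 bp.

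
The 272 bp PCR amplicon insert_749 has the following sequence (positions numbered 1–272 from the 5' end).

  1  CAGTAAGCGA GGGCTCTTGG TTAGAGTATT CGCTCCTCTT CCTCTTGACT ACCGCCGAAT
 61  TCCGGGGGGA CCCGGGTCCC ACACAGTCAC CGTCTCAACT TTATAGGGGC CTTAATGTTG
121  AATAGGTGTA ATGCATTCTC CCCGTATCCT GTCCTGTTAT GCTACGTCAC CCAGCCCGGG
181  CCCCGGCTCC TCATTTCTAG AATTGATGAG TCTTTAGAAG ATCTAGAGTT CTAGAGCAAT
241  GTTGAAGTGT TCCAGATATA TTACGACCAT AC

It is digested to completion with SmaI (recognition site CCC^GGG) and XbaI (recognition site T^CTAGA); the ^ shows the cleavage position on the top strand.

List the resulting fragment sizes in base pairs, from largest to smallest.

SmaI sites (CCCGGG) start at positions 71, 175.
SmaI cuts after base 3 of each site, so after positions 73, 177.
XbaI sites (TCTAGA) start at positions 196, 222, 230.
XbaI cuts after the first base of each site, so after positions 196, 222, 230.
Combined cut positions: 73, 177, 196, 222, 230.
Linear molecule, 5 cuts → 6 fragments:
  1–73 → 73 bp
  74–177 → 104 bp
  178–196 → 19 bp
  197–222 → 26 bp
  223–230 → 8 bp
  231–272 → 42 bp
Sorted largest to smallest: 104, 73, 42, 26, 19, 8 bp.

104, 73, 42, 26, 19, 8 bp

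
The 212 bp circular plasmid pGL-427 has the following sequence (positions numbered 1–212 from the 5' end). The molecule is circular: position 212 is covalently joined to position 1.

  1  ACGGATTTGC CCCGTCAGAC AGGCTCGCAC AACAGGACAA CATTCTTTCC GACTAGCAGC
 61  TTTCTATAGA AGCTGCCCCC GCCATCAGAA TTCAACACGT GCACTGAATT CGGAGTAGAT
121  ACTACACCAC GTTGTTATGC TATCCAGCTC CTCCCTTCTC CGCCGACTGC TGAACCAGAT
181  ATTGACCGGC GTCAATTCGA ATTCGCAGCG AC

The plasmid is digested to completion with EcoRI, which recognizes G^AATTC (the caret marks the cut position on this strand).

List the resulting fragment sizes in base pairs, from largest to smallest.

101, 93, 18 bp

EcoRI sites (GAATTC) start at positions 88, 106, 199.
EcoRI cuts after the first base of each site, so after positions 88, 106, 199.
Circular molecule, 3 cuts → 3 fragments:
  89–106 → 18 bp
  107–199 → 93 bp
  200–212 then 1–88 → 13 + 88 = 101 bp
Sorted largest to smallest: 101, 93, 18 bp.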